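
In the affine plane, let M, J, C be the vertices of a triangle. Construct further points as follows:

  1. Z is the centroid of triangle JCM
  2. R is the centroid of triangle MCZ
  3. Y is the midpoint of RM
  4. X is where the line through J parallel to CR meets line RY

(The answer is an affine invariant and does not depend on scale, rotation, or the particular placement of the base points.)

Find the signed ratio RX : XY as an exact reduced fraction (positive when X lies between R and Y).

Work in coordinates with M = (0, 0), J = (1, 0), C = (0, 1).
1. Z is the centroid of triangle JCM ⇒ Z = (1/3, 1/3)
2. R is the centroid of triangle MCZ ⇒ R = (1/9, 4/9)
3. Y is the midpoint of RM ⇒ Y = (1/18, 2/9)
4. X is where the line through J parallel to CR meets line RY ⇒ X = (5/9, 20/9)
X = R + t·(Y−R) with t = -8, so RX:XY = t:(1−t) = -8:9

RX:XY = -8/9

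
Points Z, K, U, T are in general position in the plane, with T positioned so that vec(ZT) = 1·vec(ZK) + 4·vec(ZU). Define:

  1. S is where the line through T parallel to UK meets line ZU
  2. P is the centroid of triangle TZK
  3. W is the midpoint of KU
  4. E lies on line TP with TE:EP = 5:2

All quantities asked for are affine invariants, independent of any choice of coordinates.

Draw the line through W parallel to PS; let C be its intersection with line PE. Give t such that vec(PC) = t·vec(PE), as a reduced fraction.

t = -49/36

Assign Z = (0, 0), K = (1, 0), U = (0, 1), T = (1, 4) — the answer is frame-independent, so this choice is without loss of generality.
1. S is where the line through T parallel to UK meets line ZU ⇒ S = (0, 5)
2. P is the centroid of triangle TZK ⇒ P = (2/3, 4/3)
3. W is the midpoint of KU ⇒ W = (1/2, 1/2)
4. E lies on line TP with TE:EP = 5:2 ⇒ E = (16/21, 44/21)
through W parallel to PS: direction (-2/3, 11/3); meets PE at C = (29/54, 8/27)
C = P + t·(E−P) with t = -49/36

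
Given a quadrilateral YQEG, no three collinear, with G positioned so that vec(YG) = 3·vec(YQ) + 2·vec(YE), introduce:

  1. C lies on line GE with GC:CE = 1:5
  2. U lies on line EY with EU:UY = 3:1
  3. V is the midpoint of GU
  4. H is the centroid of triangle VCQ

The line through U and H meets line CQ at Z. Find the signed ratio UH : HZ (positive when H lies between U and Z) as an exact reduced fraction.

UH:HZ = 281/37

Work in coordinates with Y = (0, 0), Q = (1, 0), E = (0, 1), G = (3, 2).
1. C lies on line GE with GC:CE = 1:5 ⇒ C = (5/2, 11/6)
2. U lies on line EY with EU:UY = 3:1 ⇒ U = (0, 1/4)
3. V is the midpoint of GU ⇒ V = (3/2, 9/8)
4. H is the centroid of triangle VCQ ⇒ H = (5/3, 71/72)
line UH meets CQ at Z = (530/281, 913/843)
H = U + t·(Z−U) with t = 281/318, so UH:HZ = 281/318:37/318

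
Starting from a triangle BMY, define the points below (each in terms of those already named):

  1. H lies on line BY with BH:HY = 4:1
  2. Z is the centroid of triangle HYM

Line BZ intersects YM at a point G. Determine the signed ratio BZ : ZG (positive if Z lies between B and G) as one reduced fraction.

BZ:ZG = 14

Work in coordinates with B = (0, 0), M = (1, 0), Y = (0, 1).
1. H lies on line BY with BH:HY = 4:1 ⇒ H = (0, 4/5)
2. Z is the centroid of triangle HYM ⇒ Z = (1/3, 3/5)
line BZ meets YM at G = (5/14, 9/14)
Z = B + t·(G−B) with t = 14/15, so BZ:ZG = 14/15:1/15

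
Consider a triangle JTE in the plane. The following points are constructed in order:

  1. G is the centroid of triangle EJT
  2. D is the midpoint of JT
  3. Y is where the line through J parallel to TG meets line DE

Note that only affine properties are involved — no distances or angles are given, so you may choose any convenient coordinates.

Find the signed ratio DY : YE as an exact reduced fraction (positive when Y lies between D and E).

Work in coordinates with J = (0, 0), T = (1, 0), E = (0, 1).
1. G is the centroid of triangle EJT ⇒ G = (1/3, 1/3)
2. D is the midpoint of JT ⇒ D = (1/2, 0)
3. Y is where the line through J parallel to TG meets line DE ⇒ Y = (2/3, -1/3)
Y = D + t·(E−D) with t = -1/3, so DY:YE = t:(1−t) = -1/3:4/3

DY:YE = -1/4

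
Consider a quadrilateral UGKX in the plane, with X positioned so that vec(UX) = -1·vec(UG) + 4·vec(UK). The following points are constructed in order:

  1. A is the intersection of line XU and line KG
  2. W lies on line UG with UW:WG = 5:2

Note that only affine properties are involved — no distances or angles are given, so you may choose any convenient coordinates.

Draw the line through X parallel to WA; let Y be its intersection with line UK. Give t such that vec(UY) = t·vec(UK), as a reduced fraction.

t = 30/11

Assign U = (0, 0), G = (1, 0), K = (0, 1), X = (-1, 4) — the answer is frame-independent, so this choice is without loss of generality.
1. A is the intersection of line XU and line KG ⇒ A = (-1/3, 4/3)
2. W lies on line UG with UW:WG = 5:2 ⇒ W = (5/7, 0)
through X parallel to WA: direction (-22/21, 4/3); meets UK at Y = (0, 30/11)
Y = U + t·(K−U) with t = 30/11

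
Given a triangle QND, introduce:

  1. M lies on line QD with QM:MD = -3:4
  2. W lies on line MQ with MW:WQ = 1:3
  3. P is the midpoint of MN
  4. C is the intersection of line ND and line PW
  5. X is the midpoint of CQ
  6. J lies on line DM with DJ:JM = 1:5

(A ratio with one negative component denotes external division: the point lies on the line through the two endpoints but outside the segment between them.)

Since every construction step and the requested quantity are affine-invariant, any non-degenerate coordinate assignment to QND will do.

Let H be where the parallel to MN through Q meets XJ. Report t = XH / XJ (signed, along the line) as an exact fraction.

t = 63/73

Work in coordinates with Q = (0, 0), N = (1, 0), D = (0, 1).
1. M lies on line QD with QM:MD = -3:4 ⇒ M = (0, -3)
2. W lies on line MQ with MW:WQ = 1:3 ⇒ W = (0, -9/4)
3. P is the midpoint of MN ⇒ P = (1/2, -3/2)
4. C is the intersection of line ND and line PW ⇒ C = (13/10, -3/10)
5. X is the midpoint of CQ ⇒ X = (13/20, -3/20)
6. J lies on line DM with DJ:JM = 1:5 ⇒ J = (0, 1/3)
through Q parallel to MN: direction (1, 3); meets XJ at H = (13/146, 39/146)
H = X + t·(J−X) with t = 63/73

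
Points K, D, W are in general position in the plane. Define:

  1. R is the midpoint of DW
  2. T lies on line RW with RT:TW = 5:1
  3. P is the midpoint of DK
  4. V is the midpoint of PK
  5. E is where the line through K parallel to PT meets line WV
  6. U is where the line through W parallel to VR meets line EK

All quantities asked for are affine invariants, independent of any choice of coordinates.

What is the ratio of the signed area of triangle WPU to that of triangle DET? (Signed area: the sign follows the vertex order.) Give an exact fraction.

Assign K = (0, 0), D = (1, 0), W = (0, 1) — the answer is frame-independent, so this choice is without loss of generality.
1. R is the midpoint of DW ⇒ R = (1/2, 1/2)
2. T lies on line RW with RT:TW = 5:1 ⇒ T = (1/12, 11/12)
3. P is the midpoint of DK ⇒ P = (1/2, 0)
4. V is the midpoint of PK ⇒ V = (1/4, 0)
5. E is where the line through K parallel to PT meets line WV ⇒ E = (5/9, -11/9)
6. U is where the line through W parallel to VR meets line EK ⇒ U = (-5/21, 11/21)
2·[WPU] = -10/21, 2·[DET] = -55/36
[WPU]:[DET] = -10/21:-55/36 = 24/77

[WPU]:[DET] = 24/77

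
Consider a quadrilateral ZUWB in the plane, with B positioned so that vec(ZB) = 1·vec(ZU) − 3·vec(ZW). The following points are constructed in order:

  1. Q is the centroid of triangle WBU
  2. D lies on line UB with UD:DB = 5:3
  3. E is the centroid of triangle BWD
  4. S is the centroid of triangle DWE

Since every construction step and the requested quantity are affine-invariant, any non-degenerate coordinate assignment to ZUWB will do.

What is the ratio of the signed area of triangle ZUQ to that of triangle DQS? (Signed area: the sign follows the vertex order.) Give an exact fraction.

[ZUQ]:[DQS] = -48/11

Assign Z = (0, 0), U = (1, 0), W = (0, 1), B = (1, -3) — the answer is frame-independent, so this choice is without loss of generality.
1. Q is the centroid of triangle WBU ⇒ Q = (2/3, -2/3)
2. D lies on line UB with UD:DB = 5:3 ⇒ D = (1, -15/8)
3. E is the centroid of triangle BWD ⇒ E = (2/3, -31/24)
4. S is the centroid of triangle DWE ⇒ S = (5/9, -13/18)
2·[ZUQ] = -2/3, 2·[DQS] = 11/72
[ZUQ]:[DQS] = -2/3:11/72 = -48/11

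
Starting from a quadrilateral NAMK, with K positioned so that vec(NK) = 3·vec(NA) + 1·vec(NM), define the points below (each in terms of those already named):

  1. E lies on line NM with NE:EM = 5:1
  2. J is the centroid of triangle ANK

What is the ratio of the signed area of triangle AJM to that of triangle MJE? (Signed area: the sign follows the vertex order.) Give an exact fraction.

[AJM]:[MJE] = -3

Choose coordinates N = (0, 0), A = (1, 0), M = (0, 1), K = (3, 1).
1. E lies on line NM with NE:EM = 5:1 ⇒ E = (0, 5/6)
2. J is the centroid of triangle ANK ⇒ J = (4/3, 1/3)
2·[AJM] = 2/3, 2·[MJE] = -2/9
[AJM]:[MJE] = 2/3:-2/9 = -3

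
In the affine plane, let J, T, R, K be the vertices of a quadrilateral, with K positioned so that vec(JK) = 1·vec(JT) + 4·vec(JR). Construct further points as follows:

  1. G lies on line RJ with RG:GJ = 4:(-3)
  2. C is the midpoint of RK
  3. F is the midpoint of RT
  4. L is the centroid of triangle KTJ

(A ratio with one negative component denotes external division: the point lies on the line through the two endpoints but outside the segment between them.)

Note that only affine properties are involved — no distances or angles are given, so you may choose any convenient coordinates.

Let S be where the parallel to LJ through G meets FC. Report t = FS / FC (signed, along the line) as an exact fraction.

Choose coordinates J = (0, 0), T = (1, 0), R = (0, 1), K = (1, 4).
1. G lies on line RJ with RG:GJ = 4:(-3) ⇒ G = (0, -3)
2. C is the midpoint of RK ⇒ C = (1/2, 5/2)
3. F is the midpoint of RT ⇒ F = (1/2, 1/2)
4. L is the centroid of triangle KTJ ⇒ L = (2/3, 4/3)
through G parallel to LJ: direction (-2/3, -4/3); meets FC at S = (1/2, -2)
S = F + t·(C−F) with t = -5/4

t = -5/4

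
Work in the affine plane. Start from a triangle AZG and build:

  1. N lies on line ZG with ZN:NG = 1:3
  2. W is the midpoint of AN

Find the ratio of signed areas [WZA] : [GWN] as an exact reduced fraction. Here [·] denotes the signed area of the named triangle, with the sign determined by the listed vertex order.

[WZA]:[GWN] = -1/3

Work in coordinates with A = (0, 0), Z = (1, 0), G = (0, 1).
1. N lies on line ZG with ZN:NG = 1:3 ⇒ N = (3/4, 1/4)
2. W is the midpoint of AN ⇒ W = (3/8, 1/8)
2·[WZA] = -1/8, 2·[GWN] = 3/8
[WZA]:[GWN] = -1/8:3/8 = -1/3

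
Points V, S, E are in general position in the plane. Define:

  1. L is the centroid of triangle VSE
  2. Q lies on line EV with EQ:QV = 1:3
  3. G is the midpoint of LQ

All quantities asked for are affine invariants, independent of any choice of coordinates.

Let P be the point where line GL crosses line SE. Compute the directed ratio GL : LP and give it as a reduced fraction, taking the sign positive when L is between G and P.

GL:LP = -1/8

Work in coordinates with V = (0, 0), S = (1, 0), E = (0, 1).
1. L is the centroid of triangle VSE ⇒ L = (1/3, 1/3)
2. Q lies on line EV with EQ:QV = 1:3 ⇒ Q = (0, 3/4)
3. G is the midpoint of LQ ⇒ G = (1/6, 13/24)
line GL meets SE at P = (-1, 2)
L = G + t·(P−G) with t = -1/7, so GL:LP = -1/7:8/7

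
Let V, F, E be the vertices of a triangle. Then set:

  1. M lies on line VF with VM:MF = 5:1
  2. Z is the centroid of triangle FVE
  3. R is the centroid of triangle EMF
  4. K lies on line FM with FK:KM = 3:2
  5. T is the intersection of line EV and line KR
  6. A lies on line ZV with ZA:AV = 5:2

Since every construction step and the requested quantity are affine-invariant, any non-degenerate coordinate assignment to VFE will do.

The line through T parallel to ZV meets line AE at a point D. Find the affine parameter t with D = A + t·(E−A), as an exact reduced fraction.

t = 27/26

Choose coordinates V = (0, 0), F = (1, 0), E = (0, 1).
1. M lies on line VF with VM:MF = 5:1 ⇒ M = (5/6, 0)
2. Z is the centroid of triangle FVE ⇒ Z = (1/3, 1/3)
3. R is the centroid of triangle EMF ⇒ R = (11/18, 1/3)
4. K lies on line FM with FK:KM = 3:2 ⇒ K = (9/10, 0)
5. T is the intersection of line EV and line KR ⇒ T = (0, 27/26)
6. A lies on line ZV with ZA:AV = 5:2 ⇒ A = (2/21, 2/21)
through T parallel to ZV: direction (-1/3, -1/3); meets AE at D = (-1/273, 565/546)
D = A + t·(E−A) with t = 27/26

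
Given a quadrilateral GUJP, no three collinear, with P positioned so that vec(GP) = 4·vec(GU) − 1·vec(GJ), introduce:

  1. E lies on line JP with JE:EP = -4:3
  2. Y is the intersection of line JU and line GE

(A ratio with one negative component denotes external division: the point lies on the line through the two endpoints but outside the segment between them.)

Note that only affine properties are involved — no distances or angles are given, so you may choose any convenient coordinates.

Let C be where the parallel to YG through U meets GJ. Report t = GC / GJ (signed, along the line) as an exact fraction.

t = 7/16

Assign G = (0, 0), U = (1, 0), J = (0, 1), P = (4, -1) — the answer is frame-independent, so this choice is without loss of generality.
1. E lies on line JP with JE:EP = -4:3 ⇒ E = (16, -7)
2. Y is the intersection of line JU and line GE ⇒ Y = (16/9, -7/9)
through U parallel to YG: direction (-16/9, 7/9); meets GJ at C = (0, 7/16)
C = G + t·(J−G) with t = 7/16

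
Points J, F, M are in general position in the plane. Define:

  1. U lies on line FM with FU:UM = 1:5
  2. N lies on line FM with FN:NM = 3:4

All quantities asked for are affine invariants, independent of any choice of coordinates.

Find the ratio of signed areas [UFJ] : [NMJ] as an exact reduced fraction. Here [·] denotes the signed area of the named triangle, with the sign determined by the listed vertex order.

Work in coordinates with J = (0, 0), F = (1, 0), M = (0, 1).
1. U lies on line FM with FU:UM = 1:5 ⇒ U = (5/6, 1/6)
2. N lies on line FM with FN:NM = 3:4 ⇒ N = (4/7, 3/7)
2·[UFJ] = -1/6, 2·[NMJ] = 4/7
[UFJ]:[NMJ] = -1/6:4/7 = -7/24

[UFJ]:[NMJ] = -7/24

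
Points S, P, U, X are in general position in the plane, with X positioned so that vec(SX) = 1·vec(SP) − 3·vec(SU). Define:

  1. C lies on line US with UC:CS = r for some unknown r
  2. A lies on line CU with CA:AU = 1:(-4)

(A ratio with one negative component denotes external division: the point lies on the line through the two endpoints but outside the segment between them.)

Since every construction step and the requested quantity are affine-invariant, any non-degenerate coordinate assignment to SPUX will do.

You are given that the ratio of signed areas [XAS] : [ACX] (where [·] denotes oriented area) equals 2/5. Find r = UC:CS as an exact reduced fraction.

r = 5

Work in coordinates with S = (0, 0), P = (1, 0), U = (0, 1), X = (1, -3).
1. With UC:CS = r, write λ = r/(r+1) so C = U + λ·(S−U); C is affine-linear in λ
2. A lies on line CU with CA:AU = 1:(-4) ⇒ A is an affine combination of earlier points and hence also affine-linear in λ
Every point depending on C is an affine combination of C and λ-independent points, so each such coordinate is linear in λ; the λ² term in each signed area is a multiple of (S−U)×(S−U) = 0, so 2·[XAS] and 2·[ACX] are each linear in λ. Evaluating at λ=0 and λ=1:
  2·[XAS] = -4/3·λ + 1,   2·[ACX] = -1/3·λ
So [XAS]:[ACX] = (-4/3·λ + 1) / (-1/3·λ). Setting this equal to 2/5:
  -4/3·λ + 1 = 2/5·(-1/3·λ)  ⇒  λ = 5/6
Then r = λ/(1−λ) = (5/6)/(1/6) = 5. Check: with r = 5, C = (0, 1/6) and [XAS]:[ACX] = 2/5 as required.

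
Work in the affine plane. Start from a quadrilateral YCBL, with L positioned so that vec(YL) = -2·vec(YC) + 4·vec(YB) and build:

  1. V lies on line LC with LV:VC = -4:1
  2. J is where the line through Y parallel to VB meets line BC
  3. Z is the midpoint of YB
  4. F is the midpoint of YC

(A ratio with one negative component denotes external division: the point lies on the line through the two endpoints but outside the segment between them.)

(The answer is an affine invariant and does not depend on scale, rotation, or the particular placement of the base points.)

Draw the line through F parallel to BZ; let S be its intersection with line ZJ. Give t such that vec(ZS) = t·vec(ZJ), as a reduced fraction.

Work in coordinates with Y = (0, 0), C = (1, 0), B = (0, 1), L = (-2, 4).
1. V lies on line LC with LV:VC = -4:1 ⇒ V = (2, -4/3)
2. J is where the line through Y parallel to VB meets line BC ⇒ J = (-6, 7)
3. Z is the midpoint of YB ⇒ Z = (0, 1/2)
4. F is the midpoint of YC ⇒ F = (1/2, 0)
through F parallel to BZ: direction (0, -1/2); meets ZJ at S = (1/2, -1/24)
S = Z + t·(J−Z) with t = -1/12

t = -1/12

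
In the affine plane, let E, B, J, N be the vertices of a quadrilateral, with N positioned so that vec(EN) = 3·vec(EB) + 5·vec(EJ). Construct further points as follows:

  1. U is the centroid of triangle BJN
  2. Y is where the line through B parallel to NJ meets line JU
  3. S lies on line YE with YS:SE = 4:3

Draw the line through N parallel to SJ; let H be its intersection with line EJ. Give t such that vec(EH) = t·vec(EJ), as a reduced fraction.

t = 15/4

Set E = (0, 0), B = (1, 0), J = (0, 1), N = (3, 5); any affine frame gives the same invariant.
1. U is the centroid of triangle BJN ⇒ U = (4/3, 2)
2. Y is where the line through B parallel to NJ meets line JU ⇒ Y = (4, 4)
3. S lies on line YE with YS:SE = 4:3 ⇒ S = (12/7, 12/7)
through N parallel to SJ: direction (-12/7, -5/7); meets EJ at H = (0, 15/4)
H = E + t·(J−E) with t = 15/4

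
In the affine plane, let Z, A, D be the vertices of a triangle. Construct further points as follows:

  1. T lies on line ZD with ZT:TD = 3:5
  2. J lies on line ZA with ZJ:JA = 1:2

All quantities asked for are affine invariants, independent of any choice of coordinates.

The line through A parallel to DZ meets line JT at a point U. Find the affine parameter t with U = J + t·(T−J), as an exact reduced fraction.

Choose coordinates Z = (0, 0), A = (1, 0), D = (0, 1).
1. T lies on line ZD with ZT:TD = 3:5 ⇒ T = (0, 3/8)
2. J lies on line ZA with ZJ:JA = 1:2 ⇒ J = (1/3, 0)
through A parallel to DZ: direction (0, -1); meets JT at U = (1, -3/4)
U = J + t·(T−J) with t = -2

t = -2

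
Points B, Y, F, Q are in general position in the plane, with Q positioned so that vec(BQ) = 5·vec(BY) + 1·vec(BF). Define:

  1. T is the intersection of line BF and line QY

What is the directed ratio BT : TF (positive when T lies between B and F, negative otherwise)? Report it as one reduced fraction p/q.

BT:TF = -1/5

Work in coordinates with B = (0, 0), Y = (1, 0), F = (0, 1), Q = (5, 1).
1. T is the intersection of line BF and line QY ⇒ T = (0, -1/4)
T = B + t·(F−B) with t = -1/4, so BT:TF = t:(1−t) = -1/4:5/4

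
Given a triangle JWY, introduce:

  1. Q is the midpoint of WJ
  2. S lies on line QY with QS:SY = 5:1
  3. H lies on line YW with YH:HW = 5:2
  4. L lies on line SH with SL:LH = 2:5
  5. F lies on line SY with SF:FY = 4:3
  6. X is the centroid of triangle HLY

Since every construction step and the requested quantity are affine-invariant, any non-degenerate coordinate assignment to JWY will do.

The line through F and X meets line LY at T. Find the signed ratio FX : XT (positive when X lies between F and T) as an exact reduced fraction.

FX:XT = -53/35

Choose coordinates J = (0, 0), W = (1, 0), Y = (0, 1).
1. Q is the midpoint of WJ ⇒ Q = (1/2, 0)
2. S lies on line QY with QS:SY = 5:1 ⇒ S = (1/12, 5/6)
3. H lies on line YW with YH:HW = 5:2 ⇒ H = (5/7, 2/7)
4. L lies on line SH with SL:LH = 2:5 ⇒ L = (155/588, 199/294)
5. F lies on line SY with SF:FY = 4:3 ⇒ F = (1/28, 13/14)
6. X is the centroid of triangle HLY ⇒ X = (575/1764, 577/882)
line FX meets LY at T = (1395/10388, 4339/5194)
X = F + t·(T−F) with t = 53/18, so FX:XT = 53/18:-35/18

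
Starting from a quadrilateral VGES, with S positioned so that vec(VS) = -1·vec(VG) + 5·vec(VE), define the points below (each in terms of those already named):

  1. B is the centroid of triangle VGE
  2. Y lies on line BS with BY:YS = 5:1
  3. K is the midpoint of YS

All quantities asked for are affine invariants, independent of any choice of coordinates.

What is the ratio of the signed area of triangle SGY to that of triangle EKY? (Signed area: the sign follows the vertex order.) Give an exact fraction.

[SGY]:[EKY] = 8

Set V = (0, 0), G = (1, 0), E = (0, 1), S = (-1, 5); any affine frame gives the same invariant.
1. B is the centroid of triangle VGE ⇒ B = (1/3, 1/3)
2. Y lies on line BS with BY:YS = 5:1 ⇒ Y = (-7/9, 38/9)
3. K is the midpoint of YS ⇒ K = (-8/9, 83/18)
2·[SGY] = -4/9, 2·[EKY] = -1/18
[SGY]:[EKY] = -4/9:-1/18 = 8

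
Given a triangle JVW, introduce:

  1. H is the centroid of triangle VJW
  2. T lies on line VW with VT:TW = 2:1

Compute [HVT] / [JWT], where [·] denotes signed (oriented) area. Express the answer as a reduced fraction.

Assign J = (0, 0), V = (1, 0), W = (0, 1) — the answer is frame-independent, so this choice is without loss of generality.
1. H is the centroid of triangle VJW ⇒ H = (1/3, 1/3)
2. T lies on line VW with VT:TW = 2:1 ⇒ T = (1/3, 2/3)
2·[HVT] = 2/9, 2·[JWT] = -1/3
[HVT]:[JWT] = 2/9:-1/3 = -2/3

[HVT]:[JWT] = -2/3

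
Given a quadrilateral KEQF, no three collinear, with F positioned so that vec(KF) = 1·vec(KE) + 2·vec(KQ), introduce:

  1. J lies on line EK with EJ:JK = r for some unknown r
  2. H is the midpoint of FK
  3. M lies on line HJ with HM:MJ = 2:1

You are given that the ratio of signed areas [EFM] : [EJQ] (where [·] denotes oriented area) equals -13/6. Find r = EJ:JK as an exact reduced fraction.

Work in coordinates with K = (0, 0), E = (1, 0), Q = (0, 1), F = (1, 2).
1. With EJ:JK = r, write λ = r/(r+1) so J = E + λ·(K−E); J is affine-linear in λ
2. H is the midpoint of FK ⇒ H = (1/2, 1)
3. M lies on line HJ with HM:MJ = 2:1 ⇒ M is an affine combination of earlier points and hence also affine-linear in λ
Every point depending on J is an affine combination of J and λ-independent points, so each such coordinate is linear in λ; the λ² term in each signed area is a multiple of (K−E)×(K−E) = 0, so 2·[EFM] and 2·[EJQ] are each linear in λ. Evaluating at λ=0 and λ=1:
  2·[EFM] = 4/3·λ + 1/3,   2·[EJQ] = −λ
So [EFM]:[EJQ] = (4/3·λ + 1/3) / (−λ). Setting this equal to -13/6:
  4/3·λ + 1/3 = -13/6·(−λ)  ⇒  λ = 2/5
Then r = λ/(1−λ) = (2/5)/(3/5) = 2/3. Check: with r = 2/3, J = (3/5, 0) and [EFM]:[EJQ] = -13/6 as required.

r = 2/3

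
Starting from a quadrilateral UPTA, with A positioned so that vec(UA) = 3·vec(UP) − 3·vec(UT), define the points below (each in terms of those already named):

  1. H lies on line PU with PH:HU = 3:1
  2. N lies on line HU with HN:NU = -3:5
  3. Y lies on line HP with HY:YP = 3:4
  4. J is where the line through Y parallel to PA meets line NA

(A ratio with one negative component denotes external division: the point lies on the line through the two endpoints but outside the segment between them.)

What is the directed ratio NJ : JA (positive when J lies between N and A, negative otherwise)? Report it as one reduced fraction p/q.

NJ:JA = -1/8

Work in coordinates with U = (0, 0), P = (1, 0), T = (0, 1), A = (3, -3).
1. H lies on line PU with PH:HU = 3:1 ⇒ H = (1/4, 0)
2. N lies on line HU with HN:NU = -3:5 ⇒ N = (5/8, 0)
3. Y lies on line HP with HY:YP = 3:4 ⇒ Y = (4/7, 0)
4. J is where the line through Y parallel to PA meets line NA ⇒ J = (2/7, 3/7)
J = N + t·(A−N) with t = -1/7, so NJ:JA = t:(1−t) = -1/7:8/7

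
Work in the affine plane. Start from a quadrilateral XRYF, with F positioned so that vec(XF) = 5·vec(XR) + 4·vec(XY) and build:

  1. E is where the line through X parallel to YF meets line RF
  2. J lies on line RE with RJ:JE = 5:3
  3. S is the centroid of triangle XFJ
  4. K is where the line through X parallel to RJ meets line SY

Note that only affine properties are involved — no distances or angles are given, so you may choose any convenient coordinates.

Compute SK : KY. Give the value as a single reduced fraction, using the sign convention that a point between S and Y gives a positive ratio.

SK:KY = 2/3

Assign X = (0, 0), R = (1, 0), Y = (0, 1), F = (5, 4) — the answer is frame-independent, so this choice is without loss of generality.
1. E is where the line through X parallel to YF meets line RF ⇒ E = (5/2, 3/2)
2. J lies on line RE with RJ:JE = 5:3 ⇒ J = (31/16, 15/16)
3. S is the centroid of triangle XFJ ⇒ S = (37/16, 79/48)
4. K is where the line through X parallel to RJ meets line SY ⇒ K = (111/80, 111/80)
K = S + t·(Y−S) with t = 2/5, so SK:KY = t:(1−t) = 2/5:3/5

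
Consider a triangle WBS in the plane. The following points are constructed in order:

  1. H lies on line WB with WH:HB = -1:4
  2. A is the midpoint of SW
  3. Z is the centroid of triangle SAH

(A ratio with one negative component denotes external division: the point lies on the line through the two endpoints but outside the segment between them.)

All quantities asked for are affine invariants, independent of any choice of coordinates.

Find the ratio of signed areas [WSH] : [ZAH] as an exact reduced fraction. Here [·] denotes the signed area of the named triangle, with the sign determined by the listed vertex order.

[WSH]:[ZAH] = -6

Assign W = (0, 0), B = (1, 0), S = (0, 1) — the answer is frame-independent, so this choice is without loss of generality.
1. H lies on line WB with WH:HB = -1:4 ⇒ H = (-1/3, 0)
2. A is the midpoint of SW ⇒ A = (0, 1/2)
3. Z is the centroid of triangle SAH ⇒ Z = (-1/9, 1/2)
2·[WSH] = 1/3, 2·[ZAH] = -1/18
[WSH]:[ZAH] = 1/3:-1/18 = -6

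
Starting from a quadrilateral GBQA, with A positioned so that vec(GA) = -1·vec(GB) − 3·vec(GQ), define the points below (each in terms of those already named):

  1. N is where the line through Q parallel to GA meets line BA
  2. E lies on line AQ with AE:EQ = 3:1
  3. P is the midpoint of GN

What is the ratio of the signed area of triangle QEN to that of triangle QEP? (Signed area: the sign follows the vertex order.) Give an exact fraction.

[QEN]:[QEP] = 5

Set G = (0, 0), B = (1, 0), Q = (0, 1), A = (-1, -3); any affine frame gives the same invariant.
1. N is where the line through Q parallel to GA meets line BA ⇒ N = (-5/3, -4)
2. E lies on line AQ with AE:EQ = 3:1 ⇒ E = (-1/4, 0)
3. P is the midpoint of GN ⇒ P = (-5/6, -2)
2·[QEN] = -5/12, 2·[QEP] = -1/12
[QEN]:[QEP] = -5/12:-1/12 = 5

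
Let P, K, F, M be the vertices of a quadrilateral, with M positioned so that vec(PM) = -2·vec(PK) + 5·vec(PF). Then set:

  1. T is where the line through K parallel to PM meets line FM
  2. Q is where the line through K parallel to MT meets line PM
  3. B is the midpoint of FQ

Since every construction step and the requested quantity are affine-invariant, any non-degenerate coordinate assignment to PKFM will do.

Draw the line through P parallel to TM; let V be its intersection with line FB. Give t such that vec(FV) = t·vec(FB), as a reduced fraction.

Set P = (0, 0), K = (1, 0), F = (0, 1), M = (-2, 5); any affine frame gives the same invariant.
1. T is where the line through K parallel to PM meets line FM ⇒ T = (3, -5)
2. Q is where the line through K parallel to MT meets line PM ⇒ Q = (-4, 10)
3. B is the midpoint of FQ ⇒ B = (-2, 11/2)
through P parallel to TM: direction (-5, 10); meets FB at V = (4, -8)
V = F + t·(B−F) with t = -2

t = -2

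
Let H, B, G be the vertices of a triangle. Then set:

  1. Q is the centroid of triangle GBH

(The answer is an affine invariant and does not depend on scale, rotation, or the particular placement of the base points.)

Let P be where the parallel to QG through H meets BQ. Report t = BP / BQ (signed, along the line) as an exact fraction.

Choose coordinates H = (0, 0), B = (1, 0), G = (0, 1).
1. Q is the centroid of triangle GBH ⇒ Q = (1/3, 1/3)
through H parallel to QG: direction (-1/3, 2/3); meets BQ at P = (-1/3, 2/3)
P = B + t·(Q−B) with t = 2

t = 2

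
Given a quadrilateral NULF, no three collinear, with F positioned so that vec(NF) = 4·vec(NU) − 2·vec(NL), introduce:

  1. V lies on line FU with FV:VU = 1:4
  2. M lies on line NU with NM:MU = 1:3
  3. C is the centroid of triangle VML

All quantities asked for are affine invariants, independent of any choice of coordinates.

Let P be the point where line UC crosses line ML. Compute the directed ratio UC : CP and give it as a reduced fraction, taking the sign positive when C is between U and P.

Set N = (0, 0), U = (1, 0), L = (0, 1), F = (4, -2); any affine frame gives the same invariant.
1. V lies on line FU with FV:VU = 1:4 ⇒ V = (17/5, -8/5)
2. M lies on line NU with NM:MU = 1:3 ⇒ M = (1/4, 0)
3. C is the centroid of triangle VML ⇒ C = (73/60, -1/5)
line UC meets ML at P = (1/40, 9/10)
C = U + t·(P−U) with t = -2/9, so UC:CP = -2/9:11/9

UC:CP = -2/11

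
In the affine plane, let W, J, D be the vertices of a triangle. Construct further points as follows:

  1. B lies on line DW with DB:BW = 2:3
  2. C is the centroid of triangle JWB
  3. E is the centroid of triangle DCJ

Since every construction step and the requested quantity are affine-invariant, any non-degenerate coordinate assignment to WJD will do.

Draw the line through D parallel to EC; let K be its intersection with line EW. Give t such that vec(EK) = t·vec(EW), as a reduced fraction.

Choose coordinates W = (0, 0), J = (1, 0), D = (0, 1).
1. B lies on line DW with DB:BW = 2:3 ⇒ B = (0, 3/5)
2. C is the centroid of triangle JWB ⇒ C = (1/3, 1/5)
3. E is the centroid of triangle DCJ ⇒ E = (4/9, 2/5)
through D parallel to EC: direction (-1/9, -1/5); meets EW at K = (-10/9, -1)
K = E + t·(W−E) with t = 7/2

t = 7/2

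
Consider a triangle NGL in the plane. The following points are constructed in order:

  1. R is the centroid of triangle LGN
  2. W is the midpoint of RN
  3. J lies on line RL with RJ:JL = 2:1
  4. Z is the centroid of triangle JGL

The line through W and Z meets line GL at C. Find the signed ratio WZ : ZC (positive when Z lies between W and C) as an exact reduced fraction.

WZ:ZC = 17

Set N = (0, 0), G = (1, 0), L = (0, 1); any affine frame gives the same invariant.
1. R is the centroid of triangle LGN ⇒ R = (1/3, 1/3)
2. W is the midpoint of RN ⇒ W = (1/6, 1/6)
3. J lies on line RL with RJ:JL = 2:1 ⇒ J = (1/9, 7/9)
4. Z is the centroid of triangle JGL ⇒ Z = (10/27, 16/27)
line WZ meets GL at C = (13/34, 21/34)
Z = W + t·(C−W) with t = 17/18, so WZ:ZC = 17/18:1/18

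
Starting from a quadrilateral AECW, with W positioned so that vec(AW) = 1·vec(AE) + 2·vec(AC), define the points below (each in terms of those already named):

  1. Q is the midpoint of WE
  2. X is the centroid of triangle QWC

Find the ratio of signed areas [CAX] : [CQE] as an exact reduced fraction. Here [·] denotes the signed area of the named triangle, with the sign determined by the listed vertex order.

Assign A = (0, 0), E = (1, 0), C = (0, 1), W = (1, 2) — the answer is frame-independent, so this choice is without loss of generality.
1. Q is the midpoint of WE ⇒ Q = (1, 1)
2. X is the centroid of triangle QWC ⇒ X = (2/3, 4/3)
2·[CAX] = 2/3, 2·[CQE] = -1
[CAX]:[CQE] = 2/3:-1 = -2/3

[CAX]:[CQE] = -2/3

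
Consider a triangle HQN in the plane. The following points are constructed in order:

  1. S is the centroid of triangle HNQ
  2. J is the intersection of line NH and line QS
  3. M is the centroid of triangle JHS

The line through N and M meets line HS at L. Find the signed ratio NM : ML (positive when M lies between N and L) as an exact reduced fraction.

Set H = (0, 0), Q = (1, 0), N = (0, 1); any affine frame gives the same invariant.
1. S is the centroid of triangle HNQ ⇒ S = (1/3, 1/3)
2. J is the intersection of line NH and line QS ⇒ J = (0, 1/2)
3. M is the centroid of triangle JHS ⇒ M = (1/9, 5/18)
line NM meets HS at L = (2/15, 2/15)
M = N + t·(L−N) with t = 5/6, so NM:ML = 5/6:1/6

NM:ML = 5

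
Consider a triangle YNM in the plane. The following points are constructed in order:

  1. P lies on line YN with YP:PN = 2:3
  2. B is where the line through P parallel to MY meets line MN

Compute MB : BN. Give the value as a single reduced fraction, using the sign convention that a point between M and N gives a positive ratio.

Set Y = (0, 0), N = (1, 0), M = (0, 1); any affine frame gives the same invariant.
1. P lies on line YN with YP:PN = 2:3 ⇒ P = (2/5, 0)
2. B is where the line through P parallel to MY meets line MN ⇒ B = (2/5, 3/5)
B = M + t·(N−M) with t = 2/5, so MB:BN = t:(1−t) = 2/5:3/5

MB:BN = 2/3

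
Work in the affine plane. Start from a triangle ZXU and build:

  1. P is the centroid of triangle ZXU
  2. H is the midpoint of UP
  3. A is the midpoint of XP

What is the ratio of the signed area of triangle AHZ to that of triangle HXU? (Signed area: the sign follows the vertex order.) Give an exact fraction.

Work in coordinates with Z = (0, 0), X = (1, 0), U = (0, 1).
1. P is the centroid of triangle ZXU ⇒ P = (1/3, 1/3)
2. H is the midpoint of UP ⇒ H = (1/6, 2/3)
3. A is the midpoint of XP ⇒ A = (2/3, 1/6)
2·[AHZ] = 5/12, 2·[HXU] = 1/6
[AHZ]:[HXU] = 5/12:1/6 = 5/2

[AHZ]:[HXU] = 5/2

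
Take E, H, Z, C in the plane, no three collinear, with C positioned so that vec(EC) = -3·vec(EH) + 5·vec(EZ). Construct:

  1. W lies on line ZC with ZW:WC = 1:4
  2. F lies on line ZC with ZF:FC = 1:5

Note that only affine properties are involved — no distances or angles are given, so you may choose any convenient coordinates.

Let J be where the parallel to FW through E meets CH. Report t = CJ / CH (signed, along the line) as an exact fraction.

Assign E = (0, 0), H = (1, 0), Z = (0, 1), C = (-3, 5) — the answer is frame-independent, so this choice is without loss of generality.
1. W lies on line ZC with ZW:WC = 1:4 ⇒ W = (-3/5, 9/5)
2. F lies on line ZC with ZF:FC = 1:5 ⇒ F = (-1/2, 5/3)
through E parallel to FW: direction (-1/10, 2/15); meets CH at J = (-15, 20)
J = C + t·(H−C) with t = -3

t = -3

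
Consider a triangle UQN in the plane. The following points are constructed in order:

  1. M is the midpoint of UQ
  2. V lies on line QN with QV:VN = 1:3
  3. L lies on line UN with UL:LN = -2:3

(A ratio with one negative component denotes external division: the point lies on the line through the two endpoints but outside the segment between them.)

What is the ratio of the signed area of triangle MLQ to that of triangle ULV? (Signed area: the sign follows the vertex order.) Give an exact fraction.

Choose coordinates U = (0, 0), Q = (1, 0), N = (0, 1).
1. M is the midpoint of UQ ⇒ M = (1/2, 0)
2. V lies on line QN with QV:VN = 1:3 ⇒ V = (3/4, 1/4)
3. L lies on line UN with UL:LN = -2:3 ⇒ L = (0, -2)
2·[MLQ] = 1, 2·[ULV] = 3/2
[MLQ]:[ULV] = 1:3/2 = 2/3

[MLQ]:[ULV] = 2/3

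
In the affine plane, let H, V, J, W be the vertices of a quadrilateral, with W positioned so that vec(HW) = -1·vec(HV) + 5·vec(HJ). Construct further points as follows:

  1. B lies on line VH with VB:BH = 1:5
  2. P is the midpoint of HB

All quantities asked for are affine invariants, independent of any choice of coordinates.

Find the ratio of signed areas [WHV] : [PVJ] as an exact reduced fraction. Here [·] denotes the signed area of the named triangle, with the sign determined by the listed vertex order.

Set H = (0, 0), V = (1, 0), J = (0, 1), W = (-1, 5); any affine frame gives the same invariant.
1. B lies on line VH with VB:BH = 1:5 ⇒ B = (5/6, 0)
2. P is the midpoint of HB ⇒ P = (5/12, 0)
2·[WHV] = 5, 2·[PVJ] = 7/12
[WHV]:[PVJ] = 5:7/12 = 60/7

[WHV]:[PVJ] = 60/7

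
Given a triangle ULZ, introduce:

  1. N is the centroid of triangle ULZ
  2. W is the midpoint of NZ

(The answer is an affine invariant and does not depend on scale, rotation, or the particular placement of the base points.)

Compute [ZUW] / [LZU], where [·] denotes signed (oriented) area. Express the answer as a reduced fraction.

[ZUW]:[LZU] = 1/6

Set U = (0, 0), L = (1, 0), Z = (0, 1); any affine frame gives the same invariant.
1. N is the centroid of triangle ULZ ⇒ N = (1/3, 1/3)
2. W is the midpoint of NZ ⇒ W = (1/6, 2/3)
2·[ZUW] = 1/6, 2·[LZU] = 1
[ZUW]:[LZU] = 1/6:1 = 1/6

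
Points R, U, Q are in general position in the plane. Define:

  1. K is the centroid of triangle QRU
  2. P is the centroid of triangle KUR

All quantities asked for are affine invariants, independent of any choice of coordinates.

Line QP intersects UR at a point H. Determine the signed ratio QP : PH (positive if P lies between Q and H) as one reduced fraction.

QP:PH = 8

Assign R = (0, 0), U = (1, 0), Q = (0, 1) — the answer is frame-independent, so this choice is without loss of generality.
1. K is the centroid of triangle QRU ⇒ K = (1/3, 1/3)
2. P is the centroid of triangle KUR ⇒ P = (4/9, 1/9)
line QP meets UR at H = (1/2, 0)
P = Q + t·(H−Q) with t = 8/9, so QP:PH = 8/9:1/9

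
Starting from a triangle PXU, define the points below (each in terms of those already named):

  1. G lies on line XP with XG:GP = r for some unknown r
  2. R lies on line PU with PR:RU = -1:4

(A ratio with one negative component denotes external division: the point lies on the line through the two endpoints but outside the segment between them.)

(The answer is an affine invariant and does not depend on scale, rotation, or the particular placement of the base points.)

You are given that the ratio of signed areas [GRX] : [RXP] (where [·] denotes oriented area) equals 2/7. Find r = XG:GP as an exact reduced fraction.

Assign P = (0, 0), X = (1, 0), U = (0, 1) — the answer is frame-independent, so this choice is without loss of generality.
1. With XG:GP = r, write λ = r/(r+1) so G = X + λ·(P−X); G is affine-linear in λ
2. R lies on line PU with PR:RU = -1:4 ⇒ R = (0, -1/3)
Every point depending on G is an affine combination of G and λ-independent points, so each such coordinate is linear in λ; the λ² term in each signed area is a multiple of (P−X)×(P−X) = 0, so 2·[GRX] and 2·[RXP] are each linear in λ. Evaluating at λ=0 and λ=1:
  2·[GRX] = 1/3·λ,   2·[RXP] = 1/3
So [GRX]:[RXP] = (1/3·λ) / (1/3). Setting this equal to 2/7:
  1/3·λ = 2/7·(1/3)  ⇒  λ = 2/7
Then r = λ/(1−λ) = (2/7)/(5/7) = 2/5. Check: with r = 2/5, G = (5/7, 0) and [GRX]:[RXP] = 2/7 as required.

r = 2/5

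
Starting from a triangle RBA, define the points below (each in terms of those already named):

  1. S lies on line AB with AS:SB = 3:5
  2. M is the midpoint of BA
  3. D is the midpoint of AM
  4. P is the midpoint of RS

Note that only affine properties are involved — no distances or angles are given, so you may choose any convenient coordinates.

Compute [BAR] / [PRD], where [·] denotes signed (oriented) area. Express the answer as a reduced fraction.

[BAR]:[PRD] = -16

Set R = (0, 0), B = (1, 0), A = (0, 1); any affine frame gives the same invariant.
1. S lies on line AB with AS:SB = 3:5 ⇒ S = (3/8, 5/8)
2. M is the midpoint of BA ⇒ M = (1/2, 1/2)
3. D is the midpoint of AM ⇒ D = (1/4, 3/4)
4. P is the midpoint of RS ⇒ P = (3/16, 5/16)
2·[BAR] = 1, 2·[PRD] = -1/16
[BAR]:[PRD] = 1:-1/16 = -16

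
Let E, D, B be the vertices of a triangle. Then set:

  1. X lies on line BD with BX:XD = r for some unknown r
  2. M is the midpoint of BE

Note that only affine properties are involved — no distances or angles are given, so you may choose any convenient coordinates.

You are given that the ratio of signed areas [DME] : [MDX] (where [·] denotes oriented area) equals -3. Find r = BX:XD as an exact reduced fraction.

r = -4

Set E = (0, 0), D = (1, 0), B = (0, 1); any affine frame gives the same invariant.
1. With BX:XD = r, write λ = r/(r+1) so X = B + λ·(D−B); X is affine-linear in λ
2. M is the midpoint of BE ⇒ M = (0, 1/2)
Every point depending on X is an affine combination of X and λ-independent points, so each such coordinate is linear in λ; the λ² term in each signed area is a multiple of (D−B)×(D−B) = 0, so 2·[DME] and 2·[MDX] are each linear in λ. Evaluating at λ=0 and λ=1:
  2·[DME] = 1/2,   2·[MDX] = -1/2·λ + 1/2
So [DME]:[MDX] = (1/2) / (-1/2·λ + 1/2). Setting this equal to -3:
  1/2 = -3·(-1/2·λ + 1/2)  ⇒  λ = 4/3
Then r = λ/(1−λ) = (4/3)/(-1/3) = -4. Check: with r = -4, X = (4/3, -1/3) and [DME]:[MDX] = -3 as required.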